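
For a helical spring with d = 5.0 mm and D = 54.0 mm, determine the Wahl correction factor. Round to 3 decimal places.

1.133

C = D/d = 54.0/5.0 = 10.8000
K_W = (4C−1)/(4C−4) + 0.615/C = 42.200/39.200 + 0.0569 = 1.1335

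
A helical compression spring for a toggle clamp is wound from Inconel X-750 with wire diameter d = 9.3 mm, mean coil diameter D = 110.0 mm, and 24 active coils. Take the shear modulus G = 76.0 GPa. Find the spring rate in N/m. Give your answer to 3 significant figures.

2220 N/m

k = Gd⁴/(8D³N_a) = (76.0×10³ × 9.3⁴) / (8 × 110.0³ × 24)
  = 5.6852e+08 / 2.55552e+08 = 2.2247 N/mm = 2224.7 N/m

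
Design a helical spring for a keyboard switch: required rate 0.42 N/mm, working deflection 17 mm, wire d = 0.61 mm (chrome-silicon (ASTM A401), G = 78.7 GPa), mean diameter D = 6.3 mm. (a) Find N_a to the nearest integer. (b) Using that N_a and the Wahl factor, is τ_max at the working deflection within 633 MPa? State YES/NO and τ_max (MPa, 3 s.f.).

(a) 13 coils; (b) YES, τ_max = 574 MPa

N_a = Gd⁴/(8D³k) = (78.7×10³)(0.61⁴)/(8·6.3³·0.42) = 12.97 → N_a = 13
Actual rate k = Gd⁴/(8D³·13) = 0.41902 N/mm
Working load F = kδ = 0.41902·17 = 7.1234 N
C = 6.3/0.61 = 10.3279; K_W = (4C−1)/(4C−4)+0.615/C = 1.1400
τ_max = K_W·8FD/(πd³) = 1.1400·503.48 = 573.94 MPa
τ_max ≤ 633 MPa → acceptable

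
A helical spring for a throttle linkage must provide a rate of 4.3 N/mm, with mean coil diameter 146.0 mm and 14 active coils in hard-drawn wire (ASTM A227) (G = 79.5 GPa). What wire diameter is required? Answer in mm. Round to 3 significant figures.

11.7 mm

d = (8D³N_a·k / G)^(1/4) = (8·146.0³·14·4.3 / (79.5×10³))^0.25
  = (18853)^0.25 = 11.7178 mm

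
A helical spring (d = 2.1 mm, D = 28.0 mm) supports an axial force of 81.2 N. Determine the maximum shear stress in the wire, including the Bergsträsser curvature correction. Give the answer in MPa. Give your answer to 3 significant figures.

687 MPa

Spring index C = D/d = 28.0/2.1 = 13.3333
K_B = (4C+2)/(4C−3) = 55.333/50.333 = 1.0993
τ₀ = 8FD/(πd³) = 8·81.2·28.0/(π·2.1³) = 18188.8/29.094 = 625.17 MPa
τ_max = K·τ₀ = 1.0993 × 625.17 = 687.27 MPa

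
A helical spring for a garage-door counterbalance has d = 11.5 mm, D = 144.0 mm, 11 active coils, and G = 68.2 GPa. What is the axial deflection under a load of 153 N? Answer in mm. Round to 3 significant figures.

33.7 mm

k = Gd⁴/(8D³N_a) = (68.2×10³)(11.5⁴)/(8·144.0³·11) = 4.5395 N/mm
δ = F/k = 153 / 4.5395 = 33.704 mm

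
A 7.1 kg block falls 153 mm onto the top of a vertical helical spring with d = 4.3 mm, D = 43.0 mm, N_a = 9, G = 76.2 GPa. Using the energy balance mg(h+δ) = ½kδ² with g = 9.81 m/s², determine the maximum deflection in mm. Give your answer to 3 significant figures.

85.4 mm

k = Gd⁴/(8D³N_a) = (76.2×10³)(4.3⁴)/(8·43.0³·9) = 4.5508 N/mm
W = mg = 7.1 × 9.81 = 69.651 N
½kδ² − Wδ − Wh = 0 → δ = (W + √(W² + 2kWh))/k
δ = (69.651 + √(4851.3 + 96992.8))/4.5508 = (69.651 + 319.13)/4.5508 = 85.431 mm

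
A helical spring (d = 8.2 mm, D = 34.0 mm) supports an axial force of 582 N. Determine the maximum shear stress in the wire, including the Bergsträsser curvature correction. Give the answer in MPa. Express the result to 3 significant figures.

Spring index C = D/d = 34.0/8.2 = 4.1463
K_B = (4C+2)/(4C−3) = 18.585/13.585 = 1.3680
τ₀ = 8FD/(πd³) = 8·582·34.0/(π·8.2³) = 158304/1732.2 = 91.39 MPa
τ_max = K·τ₀ = 1.3680 × 91.39 = 125.03 MPa

125 MPa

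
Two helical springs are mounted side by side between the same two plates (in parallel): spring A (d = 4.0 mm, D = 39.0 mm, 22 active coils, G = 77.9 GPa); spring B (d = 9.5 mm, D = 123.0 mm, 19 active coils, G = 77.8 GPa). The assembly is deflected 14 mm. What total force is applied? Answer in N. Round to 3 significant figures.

k_A = Gd⁴/(8D³N_a) = (77.9×10³)(4.0⁴)/(8·39.0³·22) = 1.9102 N/mm
k_B = Gd⁴/(8D³N_a) = (77.8×10³)(9.5⁴)/(8·123.0³·19) = 2.2403 N/mm
Parallel: k_eq = 1.9102 + 2.2403 = 4.1505 N/mm
F = k_eq·δ = 4.1505·14 = 58.107 N

58.1 N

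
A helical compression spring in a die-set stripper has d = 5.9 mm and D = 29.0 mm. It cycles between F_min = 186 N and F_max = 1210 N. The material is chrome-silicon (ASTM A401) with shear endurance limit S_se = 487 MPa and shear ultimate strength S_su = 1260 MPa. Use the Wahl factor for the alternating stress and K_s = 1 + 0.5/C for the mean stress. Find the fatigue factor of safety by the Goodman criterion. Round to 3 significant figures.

C = D/d = 29.0/5.9 = 4.9153; K_W = (4C−1)/(4C−4)+0.615/C = 1.3167; K_s = 1+0.5/C = 1.1017
F_a = (F_max−F_min)/2 = 512 N; F_m = (F_max+F_min)/2 = 698 N
τ_a = K_W·8F_aD/(πd³) = 1.3167 × 184.1 = 242.4 MPa
τ_m = K_s·8F_mD/(πd³) = 1.1017 × 250.98 = 276.51 MPa
Goodman: 1/n_f = τ_a/S_se + τ_m/S_su = 242.4/487 + 276.51/1260 = 0.49774 + 0.21945 = 0.71719
n_f = 1/0.71719 = 1.394

1.39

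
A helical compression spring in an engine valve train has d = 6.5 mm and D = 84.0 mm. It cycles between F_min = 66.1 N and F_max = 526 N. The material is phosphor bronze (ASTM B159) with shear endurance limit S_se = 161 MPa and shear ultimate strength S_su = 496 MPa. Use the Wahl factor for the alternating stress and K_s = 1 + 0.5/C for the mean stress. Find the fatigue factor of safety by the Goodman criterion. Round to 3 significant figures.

0.582

C = D/d = 84.0/6.5 = 12.9231; K_W = (4C−1)/(4C−4)+0.615/C = 1.1105; K_s = 1+0.5/C = 1.0387
F_a = (F_max−F_min)/2 = 229.95 N; F_m = (F_max+F_min)/2 = 296.05 N
τ_a = K_W·8F_aD/(πd³) = 1.1105 × 179.11 = 198.9 MPa
τ_m = K_s·8F_mD/(πd³) = 1.0387 × 230.59 = 239.51 MPa
Goodman: 1/n_f = τ_a/S_se + τ_m/S_su = 198.9/161 + 239.51/496 = 1.23539 + 0.48289 = 1.7183
n_f = 1/1.7183 = 0.582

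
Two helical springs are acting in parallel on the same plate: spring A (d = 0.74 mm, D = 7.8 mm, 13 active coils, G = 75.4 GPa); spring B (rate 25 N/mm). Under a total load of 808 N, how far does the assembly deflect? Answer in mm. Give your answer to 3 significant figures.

k_A = Gd⁴/(8D³N_a) = (75.4×10³)(0.74⁴)/(8·7.8³·13) = 0.45812 N/mm
Parallel: k_eq = 0.45812 + 25 = 25.458 N/mm
δ = F/k_eq = 808/25.458 = 31.738 mm

31.7 mm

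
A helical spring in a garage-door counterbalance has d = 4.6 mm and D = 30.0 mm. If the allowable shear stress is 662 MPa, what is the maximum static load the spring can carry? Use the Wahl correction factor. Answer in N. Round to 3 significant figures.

C = D/d = 30.0/4.6 = 6.5217
K_W = (4C−1)/(4C−4) + 0.615/C = 25.087/22.087 + 0.0943 = 1.2301
τ_max = K·8FD/(πd³) → F_max = τ_allow·πd³/(8DK)
F_max = 662·π·4.6³/(8·30.0·1.2301) = 2.0243e+05/295.23 = 685.68 N

686 N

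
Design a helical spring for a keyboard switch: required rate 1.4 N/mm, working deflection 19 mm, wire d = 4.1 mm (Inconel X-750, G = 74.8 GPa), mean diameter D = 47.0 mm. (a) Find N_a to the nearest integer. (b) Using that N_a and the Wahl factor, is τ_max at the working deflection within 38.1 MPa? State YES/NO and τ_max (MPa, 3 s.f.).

N_a = Gd⁴/(8D³k) = (74.8×10³)(4.1⁴)/(8·47.0³·1.4) = 18.18 → N_a = 18
Actual rate k = Gd⁴/(8D³·18) = 1.4138 N/mm
Working load F = kδ = 1.4138·19 = 26.862 N
C = 47.0/4.1 = 11.4634; K_W = (4C−1)/(4C−4)+0.615/C = 1.1253
τ_max = K_W·8FD/(πd³) = 1.1253·46.647 = 52.493 MPa
τ_max > 38.1 MPa → exceeds allowable

(a) 18 coils; (b) NO, τ_max = 52.5 MPa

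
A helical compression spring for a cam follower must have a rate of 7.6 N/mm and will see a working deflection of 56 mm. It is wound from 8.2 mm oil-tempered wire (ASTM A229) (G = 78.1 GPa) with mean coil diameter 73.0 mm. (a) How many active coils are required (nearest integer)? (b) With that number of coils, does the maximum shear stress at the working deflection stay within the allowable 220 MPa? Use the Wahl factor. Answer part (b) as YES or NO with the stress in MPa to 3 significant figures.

(a) 15 coils; (b) YES, τ_max = 166 MPa

N_a = Gd⁴/(8D³k) = (78.1×10³)(8.2⁴)/(8·73.0³·7.6) = 14.93 → N_a = 15
Actual rate k = Gd⁴/(8D³·15) = 7.5641 N/mm
Working load F = kδ = 7.5641·56 = 423.59 N
C = 73.0/8.2 = 8.9024; K_W = (4C−1)/(4C−4)+0.615/C = 1.1640
τ_max = K_W·8FD/(πd³) = 1.1640·142.81 = 166.23 MPa
τ_max ≤ 220 MPa → acceptable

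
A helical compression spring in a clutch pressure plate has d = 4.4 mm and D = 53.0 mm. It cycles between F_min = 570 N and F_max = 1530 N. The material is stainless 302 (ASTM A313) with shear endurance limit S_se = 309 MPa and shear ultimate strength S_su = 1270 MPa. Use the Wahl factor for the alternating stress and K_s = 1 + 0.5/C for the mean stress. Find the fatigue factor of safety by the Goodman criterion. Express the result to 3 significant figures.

0.243

C = D/d = 53.0/4.4 = 12.0455; K_W = (4C−1)/(4C−4)+0.615/C = 1.1190; K_s = 1+0.5/C = 1.0415
F_a = (F_max−F_min)/2 = 480 N; F_m = (F_max+F_min)/2 = 1050 N
τ_a = K_W·8F_aD/(πd³) = 1.1190 × 760.5 = 850.97 MPa
τ_m = K_s·8F_mD/(πd³) = 1.0415 × 1663.6 = 1732.6 MPa
Goodman: 1/n_f = τ_a/S_se + τ_m/S_su = 850.97/309 + 1732.6/1270 = 2.75394 + 1.36429 = 4.1182
n_f = 1/4.1182 = 0.2428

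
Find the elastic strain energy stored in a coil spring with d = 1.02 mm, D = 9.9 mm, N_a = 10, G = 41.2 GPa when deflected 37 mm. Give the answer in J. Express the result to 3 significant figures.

k = Gd⁴/(8D³N_a) = (41.2×10³)(1.02⁴)/(8·9.9³·10) = 0.57452 N/mm
U = ½kδ² = 0.5 × 0.57452 × 37² = 393.26 N·mm = 0.39326 J

0.393 J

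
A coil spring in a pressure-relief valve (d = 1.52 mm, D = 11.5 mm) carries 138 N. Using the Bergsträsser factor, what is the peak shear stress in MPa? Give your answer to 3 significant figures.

Spring index C = D/d = 11.5/1.52 = 7.5658
K_B = (4C+2)/(4C−3) = 32.263/27.263 = 1.1834
τ₀ = 8FD/(πd³) = 8·138·11.5/(π·1.52³) = 12696/11.033 = 1150.8 MPa
τ_max = K·τ₀ = 1.1834 × 1150.8 = 1361.8 MPa

1360 MPa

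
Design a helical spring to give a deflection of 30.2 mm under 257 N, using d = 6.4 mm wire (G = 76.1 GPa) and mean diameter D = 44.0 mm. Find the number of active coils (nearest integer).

22

Required rate k = F/δ = 257/30.2 = 8.5099 N/mm
N_a = Gd⁴/(8D³k) = (76.1×10³ × 6.4⁴)/(8 × 44.0³ × 8.5099)
    = 1.27675e+08 / 5.79928e+06 = 22.02 → 22 coils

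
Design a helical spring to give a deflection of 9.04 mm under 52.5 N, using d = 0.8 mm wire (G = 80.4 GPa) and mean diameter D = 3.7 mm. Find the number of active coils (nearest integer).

Required rate k = F/δ = 52.5/9.04 = 5.8075 N/mm
N_a = Gd⁴/(8D³k) = (80.4×10³ × 0.8⁴)/(8 × 3.7³ × 5.8075)
    = 32931.8 / 2353.35 = 13.99 → 14 coils

14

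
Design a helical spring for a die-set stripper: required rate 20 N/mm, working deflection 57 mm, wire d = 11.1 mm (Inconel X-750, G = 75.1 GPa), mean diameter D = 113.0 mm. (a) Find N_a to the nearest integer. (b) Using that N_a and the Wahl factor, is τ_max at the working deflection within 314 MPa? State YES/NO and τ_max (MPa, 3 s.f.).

N_a = Gd⁴/(8D³k) = (75.1×10³)(11.1⁴)/(8·113.0³·20) = 4.938 → N_a = 5
Actual rate k = Gd⁴/(8D³·5) = 19.753 N/mm
Working load F = kδ = 19.753·57 = 1125.9 N
C = 113.0/11.1 = 10.1802; K_W = (4C−1)/(4C−4)+0.615/C = 1.1421
τ_max = K_W·8FD/(πd³) = 1.1421·236.9 = 270.56 MPa
τ_max ≤ 314 MPa → acceptable

(a) 5 coils; (b) YES, τ_max = 271 MPa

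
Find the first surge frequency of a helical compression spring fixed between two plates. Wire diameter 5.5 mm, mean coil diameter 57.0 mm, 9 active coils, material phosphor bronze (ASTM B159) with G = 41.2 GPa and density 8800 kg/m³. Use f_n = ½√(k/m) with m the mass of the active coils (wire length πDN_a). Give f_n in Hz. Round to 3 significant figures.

k = Gd⁴/(8D³N_a) = (41.2×10³)(5.5⁴)/(8·57.0³·9) = 2.8274 N/mm = 2827.4 N/m
Wire length L = πDN_a = π·57.0·9 = 1611.6 mm
m = ρ·(πd²/4)·L = 8800 × 23.758×10⁻⁶ m² × 1.6116 m = 0.33695 kg
f_n = ½√(k/m) = 0.5·√(2827.4/0.33695) = 0.5·√(8391.2) = 45.802 Hz

45.8 Hz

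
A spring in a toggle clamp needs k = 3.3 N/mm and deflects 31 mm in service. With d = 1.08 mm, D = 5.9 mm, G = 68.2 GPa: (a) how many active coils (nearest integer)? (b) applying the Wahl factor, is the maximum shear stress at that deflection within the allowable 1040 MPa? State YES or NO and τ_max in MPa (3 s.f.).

(a) 17 coils; (b) NO, τ_max = 1570 MPa

N_a = Gd⁴/(8D³k) = (68.2×10³)(1.08⁴)/(8·5.9³·3.3) = 17.11 → N_a = 17
Actual rate k = Gd⁴/(8D³·17) = 3.3219 N/mm
Working load F = kδ = 3.3219·31 = 102.98 N
C = 5.9/1.08 = 5.4630; K_W = (4C−1)/(4C−4)+0.615/C = 1.2806
τ_max = K_W·8FD/(πd³) = 1.2806·1228.2 = 1572.9 MPa
τ_max > 1040 MPa → exceeds allowable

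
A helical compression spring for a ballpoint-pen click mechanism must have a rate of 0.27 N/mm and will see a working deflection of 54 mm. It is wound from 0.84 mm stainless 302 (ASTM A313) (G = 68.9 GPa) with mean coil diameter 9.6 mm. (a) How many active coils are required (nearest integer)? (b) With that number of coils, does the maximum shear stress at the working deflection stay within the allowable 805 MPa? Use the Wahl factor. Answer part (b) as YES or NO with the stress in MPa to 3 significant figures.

(a) 18 coils; (b) YES, τ_max = 675 MPa

N_a = Gd⁴/(8D³k) = (68.9×10³)(0.84⁴)/(8·9.6³·0.27) = 17.95 → N_a = 18
Actual rate k = Gd⁴/(8D³·18) = 0.26925 N/mm
Working load F = kδ = 0.26925·54 = 14.54 N
C = 9.6/0.84 = 11.4286; K_W = (4C−1)/(4C−4)+0.615/C = 1.1257
τ_max = K_W·8FD/(πd³) = 1.1257·599.69 = 675.09 MPa
τ_max ≤ 805 MPa → acceptable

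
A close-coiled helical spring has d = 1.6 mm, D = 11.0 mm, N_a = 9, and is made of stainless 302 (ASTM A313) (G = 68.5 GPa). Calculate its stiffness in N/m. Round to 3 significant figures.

4680 N/m

k = Gd⁴/(8D³N_a) = (68.5×10³ × 1.6⁴) / (8 × 11.0³ × 9)
  = 448922 / 95832 = 4.6845 N/mm = 4684.5 N/m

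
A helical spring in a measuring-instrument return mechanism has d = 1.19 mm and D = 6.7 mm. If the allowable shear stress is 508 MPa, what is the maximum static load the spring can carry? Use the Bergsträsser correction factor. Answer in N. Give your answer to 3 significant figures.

39.9 N

C = D/d = 6.7/1.19 = 5.6303
K_B = (4C+2)/(4C−3) = 24.521/19.521 = 1.2561
τ_max = K·8FD/(πd³) → F_max = τ_allow·πd³/(8DK)
F_max = 508·π·1.19³/(8·6.7·1.2561) = 2689.4/67.329 = 39.944 N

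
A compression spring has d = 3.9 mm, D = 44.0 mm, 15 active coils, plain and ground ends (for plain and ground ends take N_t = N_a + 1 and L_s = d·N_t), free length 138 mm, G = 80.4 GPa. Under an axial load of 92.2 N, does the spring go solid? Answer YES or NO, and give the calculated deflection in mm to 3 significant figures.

k = Gd⁴/(8D³N_a) = (80.4×10³)(3.9⁴)/(8·44.0³·15) = 1.8196 N/mm
N_t = 16; L_s = 3.9·16 = 62.4 mm; δ_solid = L₀ − L_s = 138 − 62.4 = 75.6 mm
δ = F/k = 92.2/1.8196 = 50.671 mm
δ < δ_solid → spring does not go solid

NO, δ = 50.7 mm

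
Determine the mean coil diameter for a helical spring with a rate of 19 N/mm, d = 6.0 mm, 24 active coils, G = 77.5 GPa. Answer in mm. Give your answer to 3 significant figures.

30.2 mm

D = (Gd⁴/(8N_a·k))^(1/3) = (77.5×10³·6.0⁴/(8·24·19))^(1/3)
  = (27532.9)^(1/3) = 30.1961 mm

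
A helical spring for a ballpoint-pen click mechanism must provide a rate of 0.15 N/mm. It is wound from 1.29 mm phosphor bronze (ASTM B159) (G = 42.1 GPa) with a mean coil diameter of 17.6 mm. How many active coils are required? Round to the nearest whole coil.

18

N_a = Gd⁴/(8D³k) = (42.1×10³ × 1.29⁴)/(8 × 17.6³ × 0.15)
    = 116585 / 6542.13 = 17.82 → 18 coils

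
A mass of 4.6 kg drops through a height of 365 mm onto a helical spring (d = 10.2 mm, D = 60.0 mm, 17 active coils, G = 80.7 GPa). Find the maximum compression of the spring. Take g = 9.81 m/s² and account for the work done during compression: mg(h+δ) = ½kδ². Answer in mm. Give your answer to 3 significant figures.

34.8 mm

k = Gd⁴/(8D³N_a) = (80.7×10³)(10.2⁴)/(8·60.0³·17) = 29.736 N/mm
W = mg = 4.6 × 9.81 = 45.126 N
½kδ² − Wδ − Wh = 0 → δ = (W + √(W² + 2kWh))/k
δ = (45.126 + √(2036.4 + 979560))/29.736 = (45.126 + 990.76)/29.736 = 34.836 mm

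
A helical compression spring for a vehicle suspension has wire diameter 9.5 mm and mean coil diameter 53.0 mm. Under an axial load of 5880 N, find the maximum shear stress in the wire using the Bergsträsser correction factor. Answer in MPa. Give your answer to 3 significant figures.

Spring index C = D/d = 53.0/9.5 = 5.5789
K_B = (4C+2)/(4C−3) = 24.316/19.316 = 1.2589
τ₀ = 8FD/(πd³) = 8·5880·53.0/(π·9.5³) = 2.49312e+06/2693.5 = 925.6 MPa
τ_max = K·τ₀ = 1.2589 × 925.6 = 1165.2 MPa

1170 MPa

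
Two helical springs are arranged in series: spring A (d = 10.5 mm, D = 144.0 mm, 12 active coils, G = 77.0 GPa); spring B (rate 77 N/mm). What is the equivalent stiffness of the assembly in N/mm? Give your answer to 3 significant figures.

k_A = Gd⁴/(8D³N_a) = (77.0×10³)(10.5⁴)/(8·144.0³·12) = 3.265 N/mm
Series: 1/k_eq = 1/3.265 + 1/77 = 0.31926; k_eq = 3.1322 N/mm

3.13 N/mm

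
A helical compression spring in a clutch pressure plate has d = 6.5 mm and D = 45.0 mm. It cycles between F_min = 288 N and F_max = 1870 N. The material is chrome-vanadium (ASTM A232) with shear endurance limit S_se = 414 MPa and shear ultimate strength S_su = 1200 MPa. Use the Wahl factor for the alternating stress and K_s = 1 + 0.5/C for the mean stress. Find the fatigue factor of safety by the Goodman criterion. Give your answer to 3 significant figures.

0.729

C = D/d = 45.0/6.5 = 6.9231; K_W = (4C−1)/(4C−4)+0.615/C = 1.2155; K_s = 1+0.5/C = 1.0722
F_a = (F_max−F_min)/2 = 791 N; F_m = (F_max+F_min)/2 = 1079 N
τ_a = K_W·8F_aD/(πd³) = 1.2155 × 330.06 = 401.17 MPa
τ_m = K_s·8F_mD/(πd³) = 1.0722 × 450.23 = 482.75 MPa
Goodman: 1/n_f = τ_a/S_se + τ_m/S_su = 401.17/414 + 482.75/1200 = 0.96901 + 0.40229 = 1.3713
n_f = 1/1.3713 = 0.7292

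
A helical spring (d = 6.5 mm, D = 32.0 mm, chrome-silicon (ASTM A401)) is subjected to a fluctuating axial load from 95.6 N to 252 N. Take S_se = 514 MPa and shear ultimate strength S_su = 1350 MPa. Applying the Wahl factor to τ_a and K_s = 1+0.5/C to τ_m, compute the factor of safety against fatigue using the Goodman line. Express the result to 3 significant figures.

C = D/d = 32.0/6.5 = 4.9231; K_W = (4C−1)/(4C−4)+0.615/C = 1.3161; K_s = 1+0.5/C = 1.1016
F_a = (F_max−F_min)/2 = 78.2 N; F_m = (F_max+F_min)/2 = 173.8 N
τ_a = K_W·8F_aD/(πd³) = 1.3161 × 23.204 = 30.538 MPa
τ_m = K_s·8F_mD/(πd³) = 1.1016 × 51.57 = 56.808 MPa
Goodman: 1/n_f = τ_a/S_se + τ_m/S_su = 30.538/514 + 56.808/1350 = 0.05941 + 0.04208 = 0.10149
n_f = 1/0.10149 = 9.853

9.85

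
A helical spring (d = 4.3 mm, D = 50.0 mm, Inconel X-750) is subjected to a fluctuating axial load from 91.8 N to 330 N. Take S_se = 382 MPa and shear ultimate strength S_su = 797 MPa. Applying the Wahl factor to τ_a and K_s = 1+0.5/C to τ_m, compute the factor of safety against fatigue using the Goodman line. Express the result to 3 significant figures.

C = D/d = 50.0/4.3 = 11.6279; K_W = (4C−1)/(4C−4)+0.615/C = 1.1235; K_s = 1+0.5/C = 1.0430
F_a = (F_max−F_min)/2 = 119.1 N; F_m = (F_max+F_min)/2 = 210.9 N
τ_a = K_W·8F_aD/(πd³) = 1.1235 × 190.73 = 214.28 MPa
τ_m = K_s·8F_mD/(πd³) = 1.0430 × 337.74 = 352.26 MPa
Goodman: 1/n_f = τ_a/S_se + τ_m/S_su = 214.28/382 + 352.26/797 = 0.56093 + 0.44198 = 1.0029
n_f = 1/1.0029 = 0.9971

0.997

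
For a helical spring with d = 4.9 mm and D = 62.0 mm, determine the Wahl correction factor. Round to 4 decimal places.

1.1130

C = D/d = 62.0/4.9 = 12.6531
K_W = (4C−1)/(4C−4) + 0.615/C = 49.612/46.612 + 0.0486 = 1.1130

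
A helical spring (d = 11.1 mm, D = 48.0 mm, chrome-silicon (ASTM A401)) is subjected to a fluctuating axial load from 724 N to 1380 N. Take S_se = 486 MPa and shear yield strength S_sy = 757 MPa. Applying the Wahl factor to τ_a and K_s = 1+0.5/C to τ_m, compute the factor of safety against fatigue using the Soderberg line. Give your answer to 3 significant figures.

4.52

C = D/d = 48.0/11.1 = 4.3243; K_W = (4C−1)/(4C−4)+0.615/C = 1.3678; K_s = 1+0.5/C = 1.1156
F_a = (F_max−F_min)/2 = 328 N; F_m = (F_max+F_min)/2 = 1052 N
τ_a = K_W·8F_aD/(πd³) = 1.3678 × 29.315 = 40.098 MPa
τ_m = K_s·8F_mD/(πd³) = 1.1156 × 94.022 = 104.89 MPa
Soderberg: 1/n_f = τ_a/S_se + τ_m/S_sy = 40.098/486 + 104.89/757 = 0.08251 + 0.13856 = 0.22107
n_f = 1/0.22107 = 4.523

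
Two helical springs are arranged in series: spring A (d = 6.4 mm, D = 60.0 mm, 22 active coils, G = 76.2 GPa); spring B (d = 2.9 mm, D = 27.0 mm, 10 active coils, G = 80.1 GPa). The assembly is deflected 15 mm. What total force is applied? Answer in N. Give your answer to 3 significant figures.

k_A = Gd⁴/(8D³N_a) = (76.2×10³)(6.4⁴)/(8·60.0³·22) = 3.3629 N/mm
k_B = Gd⁴/(8D³N_a) = (80.1×10³)(2.9⁴)/(8·27.0³·10) = 3.5979 N/mm
Series: 1/k_eq = 1/3.3629 + 1/3.5979 = 0.57531; k_eq = 1.7382 N/mm
F = k_eq·δ = 1.7382·15 = 26.073 N

26.1 N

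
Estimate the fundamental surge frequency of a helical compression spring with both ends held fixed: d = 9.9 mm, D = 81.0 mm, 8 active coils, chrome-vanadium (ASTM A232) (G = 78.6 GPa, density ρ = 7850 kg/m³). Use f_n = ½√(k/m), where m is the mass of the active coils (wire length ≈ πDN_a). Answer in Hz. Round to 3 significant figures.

67.2 Hz

k = Gd⁴/(8D³N_a) = (78.6×10³)(9.9⁴)/(8·81.0³·8) = 22.199 N/mm = 22199 N/m
Wire length L = πDN_a = π·81.0·8 = 2035.8 mm
m = ρ·(πd²/4)·L = 7850 × 76.977×10⁻⁶ m² × 2.0358 m = 1.2301 kg
f_n = ½√(k/m) = 0.5·√(22199/1.2301) = 0.5·√(18046) = 67.167 Hz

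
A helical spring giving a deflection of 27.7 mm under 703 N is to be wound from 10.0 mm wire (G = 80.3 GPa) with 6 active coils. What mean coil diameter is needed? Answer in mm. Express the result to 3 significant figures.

Required rate k = F/δ = 703/27.7 = 25.379 N/mm
D = (Gd⁴/(8N_a·k))^(1/3) = (80.3×10³·10.0⁴/(8·6·25.379))^(1/3)
  = (659172)^(1/3) = 87.0295 mm

87.0 mm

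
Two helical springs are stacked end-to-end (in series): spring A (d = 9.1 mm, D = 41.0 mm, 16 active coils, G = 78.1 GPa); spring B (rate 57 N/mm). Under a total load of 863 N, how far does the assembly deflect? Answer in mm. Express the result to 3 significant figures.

k_A = Gd⁴/(8D³N_a) = (78.1×10³)(9.1⁴)/(8·41.0³·16) = 60.709 N/mm
Series: 1/k_eq = 1/60.709 + 1/57 = 0.034016; k_eq = 29.398 N/mm
δ = F/k_eq = 863/29.398 = 29.356 mm

29.4 mm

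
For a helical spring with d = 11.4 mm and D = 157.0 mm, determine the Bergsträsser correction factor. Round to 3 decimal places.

1.096

C = D/d = 157.0/11.4 = 13.7719
K_B = (4C+2)/(4C−3) = 57.088/52.088 = 1.0960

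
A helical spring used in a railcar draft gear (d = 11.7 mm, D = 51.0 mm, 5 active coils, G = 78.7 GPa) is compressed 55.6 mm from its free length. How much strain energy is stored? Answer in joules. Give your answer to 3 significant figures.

k = Gd⁴/(8D³N_a) = (78.7×10³)(11.7⁴)/(8·51.0³·5) = 277.94 N/mm
U = ½kδ² = 0.5 × 277.94 × 55.6² = 4.296e+05 N·mm = 429.6 J

430 J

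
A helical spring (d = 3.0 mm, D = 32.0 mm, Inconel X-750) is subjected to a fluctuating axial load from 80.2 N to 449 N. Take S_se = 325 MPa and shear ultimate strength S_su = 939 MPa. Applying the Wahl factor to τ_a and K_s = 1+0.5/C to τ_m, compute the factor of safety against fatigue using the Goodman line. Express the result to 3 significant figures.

0.353

C = D/d = 32.0/3.0 = 10.6667; K_W = (4C−1)/(4C−4)+0.615/C = 1.1352; K_s = 1+0.5/C = 1.0469
F_a = (F_max−F_min)/2 = 184.4 N; F_m = (F_max+F_min)/2 = 264.6 N
τ_a = K_W·8F_aD/(πd³) = 1.1352 × 556.53 = 631.79 MPa
τ_m = K_s·8F_mD/(πd³) = 1.0469 × 798.58 = 836.01 MPa
Goodman: 1/n_f = τ_a/S_se + τ_m/S_su = 631.79/325 + 836.01/939 = 1.94398 + 0.89032 = 2.8343
n_f = 1/2.8343 = 0.3528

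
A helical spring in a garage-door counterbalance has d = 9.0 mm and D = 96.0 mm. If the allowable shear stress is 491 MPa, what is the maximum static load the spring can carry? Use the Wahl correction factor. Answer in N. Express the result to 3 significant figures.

1290 N

C = D/d = 96.0/9.0 = 10.6667
K_W = (4C−1)/(4C−4) + 0.615/C = 41.667/38.667 + 0.0577 = 1.1352
τ_max = K·8FD/(πd³) → F_max = τ_allow·πd³/(8DK)
F_max = 491·π·9.0³/(8·96.0·1.1352) = 1.1245e+06/871.87 = 1289.8 N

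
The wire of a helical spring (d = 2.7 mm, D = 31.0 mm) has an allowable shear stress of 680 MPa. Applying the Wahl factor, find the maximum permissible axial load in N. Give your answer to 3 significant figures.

151 N

C = D/d = 31.0/2.7 = 11.4815
K_W = (4C−1)/(4C−4) + 0.615/C = 44.926/41.926 + 0.0536 = 1.1251
τ_max = K·8FD/(πd³) → F_max = τ_allow·πd³/(8DK)
F_max = 680·π·2.7³/(8·31.0·1.1251) = 42048/279.03 = 150.7 N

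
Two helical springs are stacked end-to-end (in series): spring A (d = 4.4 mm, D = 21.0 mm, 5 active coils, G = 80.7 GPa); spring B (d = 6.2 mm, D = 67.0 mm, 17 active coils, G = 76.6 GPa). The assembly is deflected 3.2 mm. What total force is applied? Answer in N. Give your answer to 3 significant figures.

k_A = Gd⁴/(8D³N_a) = (80.7×10³)(4.4⁴)/(8·21.0³·5) = 81.652 N/mm
k_B = Gd⁴/(8D³N_a) = (76.6×10³)(6.2⁴)/(8·67.0³·17) = 2.7671 N/mm
Series: 1/k_eq = 1/81.652 + 1/2.7671 = 0.37363; k_eq = 2.6764 N/mm
F = k_eq·δ = 2.6764·3.2 = 8.5646 N

8.56 N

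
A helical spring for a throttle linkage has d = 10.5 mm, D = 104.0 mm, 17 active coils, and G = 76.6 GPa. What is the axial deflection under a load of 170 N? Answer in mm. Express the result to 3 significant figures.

27.9 mm

k = Gd⁴/(8D³N_a) = (76.6×10³)(10.5⁴)/(8·104.0³·17) = 6.0862 N/mm
δ = F/k = 170 / 6.0862 = 27.932 mm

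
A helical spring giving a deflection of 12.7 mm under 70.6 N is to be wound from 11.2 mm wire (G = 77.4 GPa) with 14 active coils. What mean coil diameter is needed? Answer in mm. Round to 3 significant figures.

Required rate k = F/δ = 70.6/12.7 = 5.5591 N/mm
D = (Gd⁴/(8N_a·k))^(1/3) = (77.4×10³·11.2⁴/(8·14·5.5591))^(1/3)
  = (1.95611e+06)^(1/3) = 125.0637 mm

125 mm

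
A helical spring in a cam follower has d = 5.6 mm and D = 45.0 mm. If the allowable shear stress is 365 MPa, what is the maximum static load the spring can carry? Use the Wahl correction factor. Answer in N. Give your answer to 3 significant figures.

473 N

C = D/d = 45.0/5.6 = 8.0357
K_W = (4C−1)/(4C−4) + 0.615/C = 31.143/28.143 + 0.0765 = 1.1831
τ_max = K·8FD/(πd³) → F_max = τ_allow·πd³/(8DK)
F_max = 365·π·5.6³/(8·45.0·1.1831) = 2.0138e+05/425.93 = 472.79 N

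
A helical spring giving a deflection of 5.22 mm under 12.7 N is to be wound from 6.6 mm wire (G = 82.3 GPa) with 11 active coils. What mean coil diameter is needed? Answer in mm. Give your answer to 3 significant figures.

Required rate k = F/δ = 12.7/5.22 = 2.433 N/mm
D = (Gd⁴/(8N_a·k))^(1/3) = (82.3×10³·6.6⁴/(8·11·2.433))^(1/3)
  = (729390)^(1/3) = 90.0160 mm

90.0 mm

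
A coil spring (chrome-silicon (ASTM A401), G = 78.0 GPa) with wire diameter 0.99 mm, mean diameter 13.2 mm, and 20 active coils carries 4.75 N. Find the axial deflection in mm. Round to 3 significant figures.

k = Gd⁴/(8D³N_a) = (78.0×10³)(0.99⁴)/(8·13.2³·20) = 0.20361 N/mm
δ = F/k = 4.75 / 0.20361 = 23.329 mm

23.3 mm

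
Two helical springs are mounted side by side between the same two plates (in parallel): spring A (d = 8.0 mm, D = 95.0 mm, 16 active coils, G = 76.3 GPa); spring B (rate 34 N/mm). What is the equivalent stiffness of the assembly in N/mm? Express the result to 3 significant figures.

k_A = Gd⁴/(8D³N_a) = (76.3×10³)(8.0⁴)/(8·95.0³·16) = 2.8478 N/mm
Parallel: k_eq = 2.8478 + 34 = 36.848 N/mm

36.8 N/mm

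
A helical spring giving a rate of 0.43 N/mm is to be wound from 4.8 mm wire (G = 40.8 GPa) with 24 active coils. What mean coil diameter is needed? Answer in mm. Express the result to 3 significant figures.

D = (Gd⁴/(8N_a·k))^(1/3) = (40.8×10³·4.8⁴/(8·24·0.43))^(1/3)
  = (262335)^(1/3) = 64.0155 mm

64.0 mm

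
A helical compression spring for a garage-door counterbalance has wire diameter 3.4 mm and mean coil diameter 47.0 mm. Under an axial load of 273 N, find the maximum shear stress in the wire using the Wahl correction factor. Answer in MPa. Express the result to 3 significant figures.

917 MPa

Spring index C = D/d = 47.0/3.4 = 13.8235
K_W = (4C−1)/(4C−4) + 0.615/C = 54.294/51.294 + 0.0445 = 1.1030
τ₀ = 8FD/(πd³) = 8·273·47.0/(π·3.4³) = 102648/123.48 = 831.31 MPa
τ_max = K·τ₀ = 1.1030 × 831.31 = 916.92 MPa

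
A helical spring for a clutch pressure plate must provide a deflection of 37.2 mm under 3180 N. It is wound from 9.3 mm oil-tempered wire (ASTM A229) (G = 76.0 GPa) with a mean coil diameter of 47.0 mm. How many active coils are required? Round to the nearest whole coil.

Required rate k = F/δ = 3180/37.2 = 85.484 N/mm
N_a = Gd⁴/(8D³k) = (76.0×10³ × 9.3⁴)/(8 × 47.0³ × 85.484)
    = 5.6852e+08 / 7.10015e+07 = 8.007 → 8 coils

8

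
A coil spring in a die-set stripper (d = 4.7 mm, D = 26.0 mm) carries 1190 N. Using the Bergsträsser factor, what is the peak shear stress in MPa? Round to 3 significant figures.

957 MPa

Spring index C = D/d = 26.0/4.7 = 5.5319
K_B = (4C+2)/(4C−3) = 24.128/19.128 = 1.2614
τ₀ = 8FD/(πd³) = 8·1190·26.0/(π·4.7³) = 247520/326.17 = 758.87 MPa
τ_max = K·τ₀ = 1.2614 × 758.87 = 957.24 MPa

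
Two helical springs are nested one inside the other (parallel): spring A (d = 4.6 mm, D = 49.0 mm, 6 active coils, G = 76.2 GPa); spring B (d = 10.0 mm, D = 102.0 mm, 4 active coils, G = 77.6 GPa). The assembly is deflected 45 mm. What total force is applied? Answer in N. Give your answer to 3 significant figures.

k_A = Gd⁴/(8D³N_a) = (76.2×10³)(4.6⁴)/(8·49.0³·6) = 6.0417 N/mm
k_B = Gd⁴/(8D³N_a) = (77.6×10³)(10.0⁴)/(8·102.0³·4) = 22.851 N/mm
Parallel: k_eq = 6.0417 + 22.851 = 28.893 N/mm
F = k_eq·δ = 28.893·45 = 1300.2 N

1300 N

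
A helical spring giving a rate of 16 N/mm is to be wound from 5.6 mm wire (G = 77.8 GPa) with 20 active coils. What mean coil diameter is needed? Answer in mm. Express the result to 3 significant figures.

31.0 mm

D = (Gd⁴/(8N_a·k))^(1/3) = (77.8×10³·5.6⁴/(8·20·16))^(1/3)
  = (29887.6)^(1/3) = 31.0335 mm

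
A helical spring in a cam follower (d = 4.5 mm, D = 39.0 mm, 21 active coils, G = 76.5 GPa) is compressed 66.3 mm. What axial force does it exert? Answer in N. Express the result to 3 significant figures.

209 N

k = Gd⁴/(8D³N_a) = (76.5×10³)(4.5⁴)/(8·39.0³·21) = 3.1478 N/mm
F = k·δ = 3.1478 × 66.3 = 208.7 N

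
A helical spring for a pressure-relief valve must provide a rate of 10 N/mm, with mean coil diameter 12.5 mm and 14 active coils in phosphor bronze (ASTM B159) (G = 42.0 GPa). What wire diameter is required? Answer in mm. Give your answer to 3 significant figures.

2.69 mm

d = (8D³N_a·k / G)^(1/4) = (8·12.5³·14·10 / (42.0×10³))^0.25
  = (52.083)^0.25 = 2.6864 mm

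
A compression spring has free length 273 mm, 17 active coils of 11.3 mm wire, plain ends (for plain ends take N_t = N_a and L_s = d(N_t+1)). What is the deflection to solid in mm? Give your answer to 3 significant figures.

N_t = 17; L_s = 11.3·18 = 203.4 mm
δ_solid = L₀ − L_s = 273 − 203.4 = 69.6 mm

69.6 mm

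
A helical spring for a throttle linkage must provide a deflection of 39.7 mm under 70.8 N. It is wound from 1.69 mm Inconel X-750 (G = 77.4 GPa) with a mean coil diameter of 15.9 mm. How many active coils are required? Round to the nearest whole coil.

Required rate k = F/δ = 70.8/39.7 = 1.7834 N/mm
N_a = Gd⁴/(8D³k) = (77.4×10³ × 1.69⁴)/(8 × 15.9³ × 1.7834)
    = 631376 / 57348.8 = 11.01 → 11 coils

11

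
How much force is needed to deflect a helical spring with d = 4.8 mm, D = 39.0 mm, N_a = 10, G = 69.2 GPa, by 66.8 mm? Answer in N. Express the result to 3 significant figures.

517 N

k = Gd⁴/(8D³N_a) = (69.2×10³)(4.8⁴)/(8·39.0³·10) = 7.7408 N/mm
F = k·δ = 7.7408 × 66.8 = 517.09 N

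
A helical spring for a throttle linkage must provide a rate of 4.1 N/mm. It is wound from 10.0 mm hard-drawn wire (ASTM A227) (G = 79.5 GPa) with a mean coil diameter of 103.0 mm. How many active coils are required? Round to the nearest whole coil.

22

N_a = Gd⁴/(8D³k) = (79.5×10³ × 10.0⁴)/(8 × 103.0³ × 4.1)
    = 7.95e+08 / 3.58414e+07 = 22.18 → 22 coils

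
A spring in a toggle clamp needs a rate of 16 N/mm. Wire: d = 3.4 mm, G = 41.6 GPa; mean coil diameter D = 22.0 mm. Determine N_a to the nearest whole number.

N_a = Gd⁴/(8D³k) = (41.6×10³ × 3.4⁴)/(8 × 22.0³ × 16)
    = 5.55916e+06 / 1.36294e+06 = 4.079 → 4 coils

4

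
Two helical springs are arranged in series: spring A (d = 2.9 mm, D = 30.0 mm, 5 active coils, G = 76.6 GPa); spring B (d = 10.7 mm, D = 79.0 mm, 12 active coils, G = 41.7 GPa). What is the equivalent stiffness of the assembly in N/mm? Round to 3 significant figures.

k_A = Gd⁴/(8D³N_a) = (76.6×10³)(2.9⁴)/(8·30.0³·5) = 5.0165 N/mm
k_B = Gd⁴/(8D³N_a) = (41.7×10³)(10.7⁴)/(8·79.0³·12) = 11.548 N/mm
Series: 1/k_eq = 1/5.0165 + 1/11.548 = 0.28594; k_eq = 3.4973 N/mm

3.50 N/mm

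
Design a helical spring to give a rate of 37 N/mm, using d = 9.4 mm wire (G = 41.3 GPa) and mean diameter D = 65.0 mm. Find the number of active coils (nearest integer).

N_a = Gd⁴/(8D³k) = (41.3×10³ × 9.4⁴)/(8 × 65.0³ × 37)
    = 3.22449e+08 / 8.1289e+07 = 3.967 → 4 coils

4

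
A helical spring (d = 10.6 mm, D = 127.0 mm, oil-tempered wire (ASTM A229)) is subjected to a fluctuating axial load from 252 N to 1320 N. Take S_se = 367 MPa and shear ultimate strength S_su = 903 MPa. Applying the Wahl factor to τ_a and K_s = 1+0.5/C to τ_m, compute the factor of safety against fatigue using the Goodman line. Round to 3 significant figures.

C = D/d = 127.0/10.6 = 11.9811; K_W = (4C−1)/(4C−4)+0.615/C = 1.1196; K_s = 1+0.5/C = 1.0417
F_a = (F_max−F_min)/2 = 534 N; F_m = (F_max+F_min)/2 = 786 N
τ_a = K_W·8F_aD/(πd³) = 1.1196 × 145 = 162.35 MPa
τ_m = K_s·8F_mD/(πd³) = 1.0417 × 213.43 = 222.33 MPa
Goodman: 1/n_f = τ_a/S_se + τ_m/S_su = 162.35/367 + 222.33/903 = 0.44236 + 0.24622 = 0.68858
n_f = 1/0.68858 = 1.452

1.45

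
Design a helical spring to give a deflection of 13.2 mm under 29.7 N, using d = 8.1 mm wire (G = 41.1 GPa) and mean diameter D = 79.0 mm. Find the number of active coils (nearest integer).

20

Required rate k = F/δ = 29.7/13.2 = 2.25 N/mm
N_a = Gd⁴/(8D³k) = (41.1×10³ × 8.1⁴)/(8 × 79.0³ × 2.25)
    = 1.76922e+08 / 8.8747e+06 = 19.94 → 20 coils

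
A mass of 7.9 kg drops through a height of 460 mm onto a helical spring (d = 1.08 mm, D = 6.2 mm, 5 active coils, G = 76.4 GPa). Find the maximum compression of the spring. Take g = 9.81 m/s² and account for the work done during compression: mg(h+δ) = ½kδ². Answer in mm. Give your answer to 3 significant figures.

k = Gd⁴/(8D³N_a) = (76.4×10³)(1.08⁴)/(8·6.2³·5) = 10.903 N/mm
W = mg = 7.9 × 9.81 = 77.499 N
½kδ² − Wδ − Wh = 0 → δ = (W + √(W² + 2kWh))/k
δ = (77.499 + √(6006.1 + 777387))/10.903 = (77.499 + 885.09)/10.903 = 88.286 mm

88.3 mm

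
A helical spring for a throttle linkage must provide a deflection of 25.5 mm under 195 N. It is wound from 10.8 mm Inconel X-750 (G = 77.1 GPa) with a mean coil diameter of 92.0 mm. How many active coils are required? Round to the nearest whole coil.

Required rate k = F/δ = 195/25.5 = 7.6471 N/mm
N_a = Gd⁴/(8D³k) = (77.1×10³ × 10.8⁴)/(8 × 92.0³ × 7.6471)
    = 1.04894e+09 / 4.76374e+07 = 22.02 → 22 coils

22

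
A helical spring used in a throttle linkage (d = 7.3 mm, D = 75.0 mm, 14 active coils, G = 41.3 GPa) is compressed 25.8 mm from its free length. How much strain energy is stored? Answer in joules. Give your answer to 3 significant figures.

k = Gd⁴/(8D³N_a) = (41.3×10³)(7.3⁴)/(8·75.0³·14) = 2.4822 N/mm
U = ½kδ² = 0.5 × 2.4822 × 25.8² = 826.13 N·mm = 0.82613 J

0.826 J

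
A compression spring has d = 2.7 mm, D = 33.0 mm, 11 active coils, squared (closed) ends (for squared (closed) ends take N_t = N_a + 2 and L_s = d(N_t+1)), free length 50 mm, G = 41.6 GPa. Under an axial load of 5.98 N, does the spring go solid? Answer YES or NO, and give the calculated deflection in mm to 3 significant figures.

k = Gd⁴/(8D³N_a) = (41.6×10³)(2.7⁴)/(8·33.0³·11) = 0.69908 N/mm
N_t = 13; L_s = 2.7·14 = 37.8 mm; δ_solid = L₀ − L_s = 50 − 37.8 = 12.2 mm
δ = F/k = 5.98/0.69908 = 8.5542 mm
δ < δ_solid → spring does not go solid

NO, δ = 8.55 mm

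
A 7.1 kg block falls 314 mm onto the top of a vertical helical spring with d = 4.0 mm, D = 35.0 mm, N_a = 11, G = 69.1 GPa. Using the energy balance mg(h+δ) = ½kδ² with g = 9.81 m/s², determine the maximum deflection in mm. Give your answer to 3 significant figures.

k = Gd⁴/(8D³N_a) = (69.1×10³)(4.0⁴)/(8·35.0³·11) = 4.6885 N/mm
W = mg = 7.1 × 9.81 = 69.651 N
½kδ² − Wδ − Wh = 0 → δ = (W + √(W² + 2kWh))/k
δ = (69.651 + √(4851.3 + 205078))/4.6885 = (69.651 + 458.18)/4.6885 = 112.58 mm

113 mm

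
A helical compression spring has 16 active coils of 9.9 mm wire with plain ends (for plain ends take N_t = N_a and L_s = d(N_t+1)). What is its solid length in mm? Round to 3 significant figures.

168 mm

plain ends: N_t = N_a = 16
L_s = d·(N_t+1) = 9.9 × 17 = 168.3 mm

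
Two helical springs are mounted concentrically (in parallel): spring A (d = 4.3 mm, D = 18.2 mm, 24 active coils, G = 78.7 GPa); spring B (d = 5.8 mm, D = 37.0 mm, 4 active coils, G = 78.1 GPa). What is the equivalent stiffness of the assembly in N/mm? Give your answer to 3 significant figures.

k_A = Gd⁴/(8D³N_a) = (78.7×10³)(4.3⁴)/(8·18.2³·24) = 23.245 N/mm
k_B = Gd⁴/(8D³N_a) = (78.1×10³)(5.8⁴)/(8·37.0³·4) = 54.527 N/mm
Parallel: k_eq = 23.245 + 54.527 = 77.772 N/mm

77.8 N/mm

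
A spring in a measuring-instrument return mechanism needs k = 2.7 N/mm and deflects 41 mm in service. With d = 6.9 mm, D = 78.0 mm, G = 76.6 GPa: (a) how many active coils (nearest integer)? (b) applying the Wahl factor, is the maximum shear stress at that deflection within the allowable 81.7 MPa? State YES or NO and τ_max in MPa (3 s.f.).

(a) 17 coils; (b) YES, τ_max = 75.2 MPa

N_a = Gd⁴/(8D³k) = (76.6×10³)(6.9⁴)/(8·78.0³·2.7) = 16.94 → N_a = 17
Actual rate k = Gd⁴/(8D³·17) = 2.6903 N/mm
Working load F = kδ = 2.6903·41 = 110.3 N
C = 78.0/6.9 = 11.3043; K_W = (4C−1)/(4C−4)+0.615/C = 1.1272
τ_max = K_W·8FD/(πd³) = 1.1272·66.692 = 75.174 MPa
τ_max ≤ 81.7 MPa → acceptable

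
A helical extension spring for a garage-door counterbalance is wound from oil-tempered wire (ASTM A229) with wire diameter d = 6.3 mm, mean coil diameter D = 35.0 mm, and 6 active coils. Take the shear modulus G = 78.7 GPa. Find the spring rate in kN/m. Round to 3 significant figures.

k = Gd⁴/(8D³N_a) = (78.7×10³ × 6.3⁴) / (8 × 35.0³ × 6)
  = 1.23976e+08 / 2.058e+06 = 60.241 N/mm

60.2 kN/m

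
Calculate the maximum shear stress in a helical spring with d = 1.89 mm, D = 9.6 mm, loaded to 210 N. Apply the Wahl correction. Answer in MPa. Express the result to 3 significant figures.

992 MPa

Spring index C = D/d = 9.6/1.89 = 5.0794
K_W = (4C−1)/(4C−4) + 0.615/C = 19.317/16.317 + 0.1211 = 1.3049
τ₀ = 8FD/(πd³) = 8·210·9.6/(π·1.89³) = 16128/21.21 = 760.41 MPa
τ_max = K·τ₀ = 1.3049 × 760.41 = 992.28 MPa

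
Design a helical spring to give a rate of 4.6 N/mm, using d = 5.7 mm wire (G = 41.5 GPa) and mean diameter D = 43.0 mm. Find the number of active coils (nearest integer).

15

N_a = Gd⁴/(8D³k) = (41.5×10³ × 5.7⁴)/(8 × 43.0³ × 4.6)
    = 4.38074e+07 / 2.92586e+06 = 14.97 → 15 coils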